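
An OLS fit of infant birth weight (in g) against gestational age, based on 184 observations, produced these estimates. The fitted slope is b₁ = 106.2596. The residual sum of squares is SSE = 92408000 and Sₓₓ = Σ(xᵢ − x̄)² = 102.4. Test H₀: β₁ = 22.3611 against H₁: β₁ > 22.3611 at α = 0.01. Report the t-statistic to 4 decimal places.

t = 1.1915

MSE = SSE/(n − 2) = 92408000/182 = 507736.
SE(b₁) = √(MSE/Sₓₓ) = √(507736/102.4) = 70.4156.
t = (106.2596 − 22.3611) / 70.4156 = 1.1915.
df = n − 2 = 182.
One-sided p ≈ 0.1175, which is ≥ 0.01, so fail to reject H₀.
The data do not give significant evidence that the true slope on gestational age exceeds 22.3611 g per unit.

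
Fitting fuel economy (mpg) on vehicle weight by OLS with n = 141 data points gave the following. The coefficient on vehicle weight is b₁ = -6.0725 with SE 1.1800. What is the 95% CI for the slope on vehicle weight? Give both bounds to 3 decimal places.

df = n − 2 = 141 − 2 = 139.
t* = t_{0.025, 139} = 1.977178.
Margin = t* × SE = 1.977178 × 1.1800 = 2.33307.
CI: -6.0725 ± 2.33307 → (-8.406, -3.739).
With 95% confidence, each one-unit increase in vehicle weight is associated with a change of between -8.406 and -3.739 mpg in fuel economy.

(-8.406, -3.739)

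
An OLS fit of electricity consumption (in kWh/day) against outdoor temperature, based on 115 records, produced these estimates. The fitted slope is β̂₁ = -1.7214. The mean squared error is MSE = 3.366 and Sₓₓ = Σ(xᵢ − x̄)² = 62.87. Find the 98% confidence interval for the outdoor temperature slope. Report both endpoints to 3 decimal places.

SE(β̂₁) = √(MSE/Sₓₓ) = √(3.366/62.87) = 0.231385.
df = n − 2 = 113.
t* = t_{0.01, 113} = 2.359801.
Margin = t* × SE = 2.359801 × 0.231385 = 0.54602.
CI: -1.7214 ± 0.54602 → (-2.267, -1.175).
With 98% confidence, each one-unit increase in outdoor temperature is associated with a change of between -2.267 and -1.175 kWh/day in electricity consumption.

(-2.267, -1.175)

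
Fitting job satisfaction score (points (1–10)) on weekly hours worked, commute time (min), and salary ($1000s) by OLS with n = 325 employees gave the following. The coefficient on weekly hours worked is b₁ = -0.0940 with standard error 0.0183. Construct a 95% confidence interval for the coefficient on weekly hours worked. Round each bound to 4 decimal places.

(-0.1300, -0.0580)

df = n − k − 1 = 325 − 3 − 1 = 321.
t* = t_{0.025, 321} = 1.967382.
Margin = t* × SE = 1.967382 × 0.0183 = 0.036003.
CI: -0.0940 ± 0.036003 → (-0.1300, -0.0580).
With 95% confidence, each one-unit increase in weekly hours worked is associated with a change of between -0.1300 and -0.0580 points (1–10) in job satisfaction score, holding the other predictors fixed.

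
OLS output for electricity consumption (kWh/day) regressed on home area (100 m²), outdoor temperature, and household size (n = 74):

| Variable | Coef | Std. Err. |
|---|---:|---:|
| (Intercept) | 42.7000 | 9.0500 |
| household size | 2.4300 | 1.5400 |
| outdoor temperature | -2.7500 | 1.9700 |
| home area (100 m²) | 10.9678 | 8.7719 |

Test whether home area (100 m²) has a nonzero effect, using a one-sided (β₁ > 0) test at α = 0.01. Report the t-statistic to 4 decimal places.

t = 1.2503

Read off: b = 10.9678, SE = 8.7719 for home area (100 m²).
H₀: β₁ = 0 vs H₁: β₁ > 0.
t = 10.9678 / 8.7719 = 1.2503.
df = n − k − 1 = 74 − 3 − 1 = 70.
One-sided p ≈ 0.1077, which is ≥ 0.01, so fail to reject H₀.
The data do not give significant evidence that the true slope on home area (100 m²) is positive, holding the other predictors fixed.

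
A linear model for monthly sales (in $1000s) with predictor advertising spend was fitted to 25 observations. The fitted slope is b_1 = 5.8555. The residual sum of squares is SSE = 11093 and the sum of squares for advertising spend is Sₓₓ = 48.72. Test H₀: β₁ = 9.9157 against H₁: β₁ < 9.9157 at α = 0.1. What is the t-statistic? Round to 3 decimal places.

MSE = SSE/(n − 2) = 11093/23 = 482.304.
SE(b_1) = √(MSE/Sₓₓ) = √(482.304/48.72) = 3.14635.
t = (5.8555 − 9.9157) / 3.14635 = -1.290.
df = n − 2 = 23.
One-sided p ≈ 0.1049, which is ≥ 0.1, so fail to reject H₀.
The data do not give significant evidence that the true slope on advertising spend is below 9.9157 $1000s per unit.

t = -1.290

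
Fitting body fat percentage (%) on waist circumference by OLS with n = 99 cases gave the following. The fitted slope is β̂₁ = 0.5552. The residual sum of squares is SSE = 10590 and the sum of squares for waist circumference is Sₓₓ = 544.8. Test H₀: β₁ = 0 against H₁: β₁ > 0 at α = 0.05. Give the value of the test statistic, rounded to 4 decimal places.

t = 1.2402

MSE = SSE/(n − 2) = 10590/97 = 109.175.
SE(β̂₁) = √(MSE/Sₓₓ) = √(109.175/544.8) = 0.447655.
t = 0.5552 / 0.447655 = 1.2402.
df = n − 2 = 97.
One-sided p ≈ 0.1089, which is ≥ 0.05, so fail to reject H₀.
The data do not give significant evidence that the true slope on waist circumference is positive.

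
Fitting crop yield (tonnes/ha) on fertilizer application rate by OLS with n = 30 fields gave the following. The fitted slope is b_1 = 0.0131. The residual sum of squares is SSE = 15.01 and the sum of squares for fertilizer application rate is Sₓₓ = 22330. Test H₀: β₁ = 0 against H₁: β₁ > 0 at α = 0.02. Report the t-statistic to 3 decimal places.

MSE = SSE/(n − 2) = 15.01/28 = 0.536071.
SE(b_1) = √(MSE/Sₓₓ) = √(0.536071/22330) = 0.00489967.
t = 0.0131 / 0.00489967 = 2.674.
df = n − 2 = 28.
One-sided p ≈ 0.0062, which is < 0.02, so reject H₀.
There is evidence that the true slope on fertilizer application rate is positive.

t = 2.674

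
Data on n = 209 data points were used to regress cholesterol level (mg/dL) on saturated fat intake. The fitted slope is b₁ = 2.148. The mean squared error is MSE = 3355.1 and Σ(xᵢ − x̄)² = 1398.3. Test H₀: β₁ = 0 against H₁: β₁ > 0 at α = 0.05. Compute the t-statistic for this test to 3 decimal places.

t = 1.387

SE(b₁) = √(MSE/Sₓₓ) = √(3355.1/1398.3) = 1.549.
t = 2.148 / 1.549 = 1.387.
df = n − 2 = 207.
One-sided p ≈ 0.0835, which is ≥ 0.05, so fail to reject H₀.
The data do not give significant evidence that the true slope on saturated fat intake is positive.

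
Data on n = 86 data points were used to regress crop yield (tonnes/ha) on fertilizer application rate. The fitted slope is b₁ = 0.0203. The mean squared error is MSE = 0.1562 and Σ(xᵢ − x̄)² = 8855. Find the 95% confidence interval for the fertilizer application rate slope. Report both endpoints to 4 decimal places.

(0.0119, 0.0287)

SE(b₁) = √(MSE/Sₓₓ) = √(0.1562/8855) = 0.00419997.
df = n − 2 = 84.
t* = t_{0.025, 84} = 1.98861.
Margin = t* × SE = 1.98861 × 0.00419997 = 0.008352.
CI: 0.0203 ± 0.008352 → (0.0119, 0.0287).
With 95% confidence, each one-unit increase in fertilizer application rate is associated with a change of between 0.0119 and 0.0287 tonnes/ha in crop yield.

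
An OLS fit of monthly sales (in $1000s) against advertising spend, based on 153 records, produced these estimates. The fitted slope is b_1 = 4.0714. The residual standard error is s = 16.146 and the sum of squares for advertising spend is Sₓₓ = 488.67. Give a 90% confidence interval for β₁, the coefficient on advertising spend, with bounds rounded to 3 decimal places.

SE(b_1) = s/√Sₓₓ = 16.146/√488.67 = 0.730394.
df = n − 2 = 151.
t* = t_{0.05, 151} = 1.655007.
Margin = t* × SE = 1.655007 × 0.730394 = 1.20881.
CI: 4.0714 ± 1.20881 → (2.863, 5.280).
With 90% confidence, each one-unit increase in advertising spend is associated with a change of between 2.863 and 5.280 $1000s in monthly sales.

(2.863, 5.280)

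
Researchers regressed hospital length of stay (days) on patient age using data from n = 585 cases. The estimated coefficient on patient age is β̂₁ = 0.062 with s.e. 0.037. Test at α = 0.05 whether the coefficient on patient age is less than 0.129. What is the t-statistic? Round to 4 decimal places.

H₀: β₁ = 0.129 vs H₁: β₁ < 0.129.
t = (β̂₁ − β₁⁰)/SE = (0.062 − 0.129) / 0.037 = -1.8108.
df = n − 2 = 585 − 2 = 583.
One-sided p ≈ 0.0353, which is < 0.05, so reject H₀.
There is evidence that the true slope on patient age is below 0.129 days per unit.

t = -1.8108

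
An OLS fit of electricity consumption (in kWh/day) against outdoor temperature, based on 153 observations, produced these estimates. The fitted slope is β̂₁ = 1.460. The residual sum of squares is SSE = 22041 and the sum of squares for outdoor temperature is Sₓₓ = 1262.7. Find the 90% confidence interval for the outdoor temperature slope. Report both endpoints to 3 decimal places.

(0.897, 2.023)

MSE = SSE/(n − 2) = 22041/151 = 145.967.
SE(β̂₁) = √(MSE/Sₓₓ) = √(145.967/1262.7) = 0.339999.
df = n − 2 = 151.
t* = t_{0.05, 151} = 1.655007.
Margin = t* × SE = 1.655007 × 0.339999 = 0.56270.
CI: 1.460 ± 0.56270 → (0.897, 2.023).
With 90% confidence, each one-unit increase in outdoor temperature is associated with a change of between 0.897 and 2.023 kWh/day in electricity consumption.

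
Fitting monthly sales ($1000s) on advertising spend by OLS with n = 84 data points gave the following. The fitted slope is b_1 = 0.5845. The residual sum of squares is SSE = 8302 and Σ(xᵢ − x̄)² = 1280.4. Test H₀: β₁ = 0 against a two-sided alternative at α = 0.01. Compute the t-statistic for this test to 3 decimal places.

MSE = SSE/(n − 2) = 8302/82 = 101.244.
SE(b_1) = √(MSE/Sₓₓ) = √(101.244/1280.4) = 0.281198.
t = 0.5845 / 0.281198 = 2.079.
df = n − 2 = 82.
Two-sided p ≈ 0.0408, which is ≥ 0.01, so fail to reject H₀.
The data do not give significant evidence of an association between advertising spend and monthly sales.

t = 2.079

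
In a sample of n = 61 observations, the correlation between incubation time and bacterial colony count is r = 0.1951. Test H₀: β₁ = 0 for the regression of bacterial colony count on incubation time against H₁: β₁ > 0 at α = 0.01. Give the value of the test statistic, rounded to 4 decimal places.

t = 1.5280

t = r·√(n − 2)/√(1 − r²) = 0.1951·√59/√0.961936 = 1.5280.
df = n − 2 = 59.
One-sided p ≈ 0.0659, which is ≥ 0.01, so fail to reject H₀.
The data do not give significant evidence of a linear association between incubation time and bacterial colony count.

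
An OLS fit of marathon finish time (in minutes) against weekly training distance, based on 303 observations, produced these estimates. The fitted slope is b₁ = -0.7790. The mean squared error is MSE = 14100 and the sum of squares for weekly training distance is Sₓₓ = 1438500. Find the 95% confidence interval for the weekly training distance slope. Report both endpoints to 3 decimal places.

SE(b₁) = √(MSE/Sₓₓ) = √(14100/1438500) = 0.0990044.
df = n − 2 = 301.
t* = t_{0.025, 301} = 1.967877.
Margin = t* × SE = 1.967877 × 0.0990044 = 0.19483.
CI: -0.7790 ± 0.19483 → (-0.974, -0.584).
With 95% confidence, each one-unit increase in weekly training distance is associated with a change of between -0.974 and -0.584 minutes in marathon finish time.

(-0.974, -0.584)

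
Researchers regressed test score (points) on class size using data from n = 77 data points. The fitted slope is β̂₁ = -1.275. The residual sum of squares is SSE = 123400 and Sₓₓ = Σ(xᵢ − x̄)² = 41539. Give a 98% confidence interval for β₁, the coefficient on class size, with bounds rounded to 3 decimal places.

(-1.748, -0.802)

MSE = SSE/(n − 2) = 123400/75 = 1645.33.
SE(β̂₁) = √(MSE/Sₓₓ) = √(1645.33/41539) = 0.199021.
df = n − 2 = 75.
t* = t_{0.01, 75} = 2.377102.
Margin = t* × SE = 2.377102 × 0.199021 = 0.47309.
CI: -1.275 ± 0.47309 → (-1.748, -0.802).
With 98% confidence, each one-unit increase in class size is associated with a change of between -1.748 and -0.802 points in test score.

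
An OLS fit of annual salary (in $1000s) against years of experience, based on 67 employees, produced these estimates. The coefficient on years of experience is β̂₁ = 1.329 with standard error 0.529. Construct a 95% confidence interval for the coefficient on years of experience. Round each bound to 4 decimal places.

(0.2725, 2.3855)

df = n − 2 = 67 − 2 = 65.
t* = t_{0.025, 65} = 1.997138.
Margin = t* × SE = 1.997138 × 0.529 = 1.056486.
CI: 1.329 ± 1.056486 → (0.2725, 2.3855).
With 95% confidence, each one-unit increase in years of experience is associated with a change of between 0.2725 and 2.3855 $1000s in annual salary.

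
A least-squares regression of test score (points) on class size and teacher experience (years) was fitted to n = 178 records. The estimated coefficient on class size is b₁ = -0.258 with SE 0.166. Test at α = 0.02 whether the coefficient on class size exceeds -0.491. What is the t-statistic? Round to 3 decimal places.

t = 1.404

H₀: β₁ = -0.491 vs H₁: β₁ > -0.491.
t = (b₁ − β₁⁰)/SE = (-0.258 − (-0.491)) / 0.166 = 1.404.
df = n − k − 1 = 178 − 2 − 1 = 175.
One-sided p ≈ 0.0811, which is ≥ 0.02, so fail to reject H₀.
The data do not give significant evidence that the true slope on class size exceeds -0.491 points per unit, holding the other predictors fixed.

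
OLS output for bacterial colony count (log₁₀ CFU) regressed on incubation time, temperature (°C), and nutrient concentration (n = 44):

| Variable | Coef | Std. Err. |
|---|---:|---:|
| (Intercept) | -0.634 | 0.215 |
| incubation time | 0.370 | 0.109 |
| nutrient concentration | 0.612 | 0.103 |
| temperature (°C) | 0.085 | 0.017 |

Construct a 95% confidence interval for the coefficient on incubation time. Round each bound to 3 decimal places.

Read off: b = 0.370, SE = 0.109 for incubation time.
df = n − k − 1 = 44 − 3 − 1 = 40.
t* = t_{0.025, 40} = 2.021075.
Margin = t* × SE = 2.021075 × 0.109 = 0.22030.
CI: 0.370 ± 0.22030 → (0.150, 0.590).

(0.150, 0.590)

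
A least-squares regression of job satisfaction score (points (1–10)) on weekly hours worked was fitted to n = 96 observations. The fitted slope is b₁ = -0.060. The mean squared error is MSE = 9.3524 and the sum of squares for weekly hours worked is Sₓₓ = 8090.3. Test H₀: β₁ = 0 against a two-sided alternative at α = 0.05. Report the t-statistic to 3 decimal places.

t = -1.765

SE(b₁) = √(MSE/Sₓₓ) = √(9.3524/8090.3) = 0.034.
t = -0.060 / 0.034 = -1.765.
df = n − 2 = 94.
Two-sided p ≈ 0.0809, which is ≥ 0.05, so fail to reject H₀.
The data do not give significant evidence of an association between weekly hours worked and job satisfaction score.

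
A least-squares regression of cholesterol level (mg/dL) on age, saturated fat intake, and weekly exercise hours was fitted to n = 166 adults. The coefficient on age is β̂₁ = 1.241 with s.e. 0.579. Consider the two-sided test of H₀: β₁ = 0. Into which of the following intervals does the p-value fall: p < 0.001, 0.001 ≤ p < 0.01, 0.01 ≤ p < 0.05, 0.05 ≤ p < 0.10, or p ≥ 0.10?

0.01 ≤ p < 0.05

t = 1.241 / 0.579 = 2.143.
df = n − k − 1 = 166 − 3 − 1 = 162.
Two-sided p = 2·P(T_{162} > |t|) ≈ 0.0336.
So 0.01 ≤ p < 0.05.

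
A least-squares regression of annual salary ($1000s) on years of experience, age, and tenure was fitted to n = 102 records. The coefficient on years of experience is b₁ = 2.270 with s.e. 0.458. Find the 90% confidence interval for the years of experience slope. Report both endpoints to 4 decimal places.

df = n − k − 1 = 102 − 3 − 1 = 98.
t* = t_{0.05, 98} = 1.660551.
Margin = t* × SE = 1.660551 × 0.458 = 0.760532.
CI: 2.270 ± 0.760532 → (1.5095, 3.0305).
With 90% confidence, each one-unit increase in years of experience is associated with a change of between 1.5095 and 3.0305 $1000s in annual salary, holding the other predictors fixed.

(1.5095, 3.0305)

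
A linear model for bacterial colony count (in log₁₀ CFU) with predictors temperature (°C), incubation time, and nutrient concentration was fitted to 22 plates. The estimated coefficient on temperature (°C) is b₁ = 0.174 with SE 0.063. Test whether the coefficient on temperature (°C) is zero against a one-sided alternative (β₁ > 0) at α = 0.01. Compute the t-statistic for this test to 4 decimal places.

H₀: β₁ = 0 vs H₁: β₁ > 0.
t = (b₁ − β₁⁰)/SE = 0.174 / 0.063 = 2.7619.
df = n − k − 1 = 22 − 3 − 1 = 18.
One-sided p ≈ 0.0064, which is < 0.01, so reject H₀.
There is evidence that the true slope on temperature (°C) is positive, holding the other predictors fixed.

t = 2.7619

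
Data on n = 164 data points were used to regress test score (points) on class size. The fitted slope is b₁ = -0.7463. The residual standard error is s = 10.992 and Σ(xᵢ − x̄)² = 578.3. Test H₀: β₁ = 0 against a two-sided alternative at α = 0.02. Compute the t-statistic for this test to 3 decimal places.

t = -1.633

SE(b₁) = s/√Sₓₓ = 10.992/√578.3 = 0.457088.
t = -0.7463 / 0.457088 = -1.633.
df = n − 2 = 162.
Two-sided p ≈ 0.1045, which is ≥ 0.02, so fail to reject H₀.
The data do not give significant evidence of an association between class size and test score.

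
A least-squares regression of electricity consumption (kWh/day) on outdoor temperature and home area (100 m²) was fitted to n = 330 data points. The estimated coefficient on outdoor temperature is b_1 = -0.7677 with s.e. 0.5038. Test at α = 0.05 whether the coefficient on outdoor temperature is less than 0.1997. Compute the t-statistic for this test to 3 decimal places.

H₀: β₁ = 0.1997 vs H₁: β₁ < 0.1997.
t = (b_1 − β₁⁰)/SE = (-0.7677 − 0.1997) / 0.5038 = -1.920.
df = n − k − 1 = 330 − 2 − 1 = 327.
One-sided p ≈ 0.0279, which is < 0.05, so reject H₀.
There is evidence that the true slope on outdoor temperature is below 0.1997 kWh/day per unit, holding the other predictors fixed.

t = -1.920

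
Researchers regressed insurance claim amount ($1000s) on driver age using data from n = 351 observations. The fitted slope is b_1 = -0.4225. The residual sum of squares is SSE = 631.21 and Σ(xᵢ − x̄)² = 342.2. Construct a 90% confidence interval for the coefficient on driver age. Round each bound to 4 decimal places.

MSE = SSE/(n − 2) = 631.21/349 = 1.80862.
SE(b_1) = √(MSE/Sₓₓ) = √(1.80862/342.2) = 0.0727.
df = n − 2 = 349.
t* = t_{0.05, 349} = 1.649231.
Margin = t* × SE = 1.649231 × 0.0727 = 0.119899.
CI: -0.4225 ± 0.119899 → (-0.5424, -0.3026).
With 90% confidence, each one-unit increase in driver age is associated with a change of between -0.5424 and -0.3026 $1000s in insurance claim amount.

(-0.5424, -0.3026)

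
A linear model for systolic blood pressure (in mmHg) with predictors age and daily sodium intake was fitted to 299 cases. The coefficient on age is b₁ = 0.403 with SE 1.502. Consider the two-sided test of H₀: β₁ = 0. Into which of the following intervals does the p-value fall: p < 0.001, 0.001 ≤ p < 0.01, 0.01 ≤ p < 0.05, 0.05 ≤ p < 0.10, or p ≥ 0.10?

t = 0.403 / 1.502 = 0.268.
df = n − k − 1 = 299 − 2 − 1 = 296.
Two-sided p = 2·P(T_{296} > |t|) ≈ 0.7886.
So p ≥ 0.10.

p ≥ 0.10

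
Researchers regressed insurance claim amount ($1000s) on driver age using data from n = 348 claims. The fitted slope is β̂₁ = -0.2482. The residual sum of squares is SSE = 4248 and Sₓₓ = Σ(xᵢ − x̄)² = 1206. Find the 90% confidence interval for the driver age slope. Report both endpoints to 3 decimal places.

(-0.415, -0.082)

MSE = SSE/(n − 2) = 4248/346 = 12.2775.
SE(β̂₁) = √(MSE/Sₓₓ) = √(12.2775/1206) = 0.100898.
df = n − 2 = 346.
t* = t_{0.05, 346} = 1.649269.
Margin = t* × SE = 1.649269 × 0.100898 = 0.16641.
CI: -0.2482 ± 0.16641 → (-0.415, -0.082).
With 90% confidence, each one-unit increase in driver age is associated with a change of between -0.415 and -0.082 $1000s in insurance claim amount.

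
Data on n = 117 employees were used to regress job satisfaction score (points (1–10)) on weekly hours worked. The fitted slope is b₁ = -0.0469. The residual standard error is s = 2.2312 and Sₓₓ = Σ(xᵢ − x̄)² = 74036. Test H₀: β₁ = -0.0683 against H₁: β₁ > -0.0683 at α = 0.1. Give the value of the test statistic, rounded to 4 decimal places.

SE(b₁) = s/√Sₓₓ = 2.2312/√74036 = 0.00820006.
t = (-0.0469 − (-0.0683)) / 0.00820006 = 2.6097.
df = n − 2 = 115.
One-sided p ≈ 0.0051, which is < 0.1, so reject H₀.
There is evidence that the true slope on weekly hours worked exceeds -0.0683 points (1–10) per unit.

t = 2.6097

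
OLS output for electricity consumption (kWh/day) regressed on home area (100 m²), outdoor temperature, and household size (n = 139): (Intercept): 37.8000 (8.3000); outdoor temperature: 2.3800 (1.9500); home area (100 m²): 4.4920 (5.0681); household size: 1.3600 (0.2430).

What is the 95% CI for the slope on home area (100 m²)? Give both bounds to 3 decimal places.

(-5.531, 14.515)

Read off: b = 4.4920, SE = 5.0681 for home area (100 m²).
df = n − k − 1 = 139 − 3 − 1 = 135.
t* = t_{0.025, 135} = 1.977692.
Margin = t* × SE = 1.977692 × 5.0681 = 10.02314.
CI: 4.4920 ± 10.02314 → (-5.531, 14.515).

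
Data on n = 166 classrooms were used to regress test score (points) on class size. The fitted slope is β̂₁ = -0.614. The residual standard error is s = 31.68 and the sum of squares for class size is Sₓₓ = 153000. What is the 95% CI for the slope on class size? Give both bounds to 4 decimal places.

(-0.7739, -0.4541)

SE(β̂₁) = s/√Sₓₓ = 31.68/√153000 = 0.0809915.
df = n − 2 = 164.
t* = t_{0.025, 164} = 1.974535.
Margin = t* × SE = 1.974535 × 0.0809915 = 0.159921.
CI: -0.614 ± 0.159921 → (-0.7739, -0.4541).
With 95% confidence, each one-unit increase in class size is associated with a change of between -0.7739 and -0.4541 points in test score.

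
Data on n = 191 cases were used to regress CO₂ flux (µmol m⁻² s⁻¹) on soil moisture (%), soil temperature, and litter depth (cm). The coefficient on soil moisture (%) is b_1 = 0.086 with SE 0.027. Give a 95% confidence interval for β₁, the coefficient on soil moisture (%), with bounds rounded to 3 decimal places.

(0.033, 0.139)

df = n − k − 1 = 191 − 3 − 1 = 187.
t* = t_{0.025, 187} = 1.972731.
Margin = t* × SE = 1.972731 × 0.027 = 0.05326.
CI: 0.086 ± 0.05326 → (0.033, 0.139).
With 95% confidence, each one-unit increase in soil moisture (%) is associated with a change of between 0.033 and 0.139 µmol m⁻² s⁻¹ in CO₂ flux, holding the other predictors fixed.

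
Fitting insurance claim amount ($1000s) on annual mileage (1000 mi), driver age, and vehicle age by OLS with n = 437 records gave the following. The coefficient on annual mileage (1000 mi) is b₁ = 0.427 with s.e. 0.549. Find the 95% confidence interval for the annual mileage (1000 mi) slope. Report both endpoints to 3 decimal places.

(-0.652, 1.506)

df = n − k − 1 = 437 − 3 − 1 = 433.
t* = t_{0.025, 433} = 1.965458.
Margin = t* × SE = 1.965458 × 0.549 = 1.07904.
CI: 0.427 ± 1.07904 → (-0.652, 1.506).
With 95% confidence, each one-unit increase in annual mileage (1000 mi) is associated with a change of between -0.652 and 1.506 $1000s in insurance claim amount, holding the other predictors fixed.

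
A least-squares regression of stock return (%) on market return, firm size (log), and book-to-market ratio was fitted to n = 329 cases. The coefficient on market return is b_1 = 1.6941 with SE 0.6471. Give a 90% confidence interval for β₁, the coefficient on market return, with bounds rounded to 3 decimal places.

df = n − k − 1 = 329 − 3 − 1 = 325.
t* = t_{0.05, 325} = 1.649556.
Margin = t* × SE = 1.649556 × 0.6471 = 1.06743.
CI: 1.6941 ± 1.06743 → (0.627, 2.762).
With 90% confidence, each one-unit increase in market return is associated with a change of between 0.627 and 2.762 % in stock return, holding the other predictors fixed.

(0.627, 2.762)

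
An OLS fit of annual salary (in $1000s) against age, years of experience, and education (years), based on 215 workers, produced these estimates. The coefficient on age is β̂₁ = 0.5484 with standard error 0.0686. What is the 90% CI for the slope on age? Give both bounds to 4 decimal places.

df = n − k − 1 = 215 − 3 − 1 = 211.
t* = t_{0.05, 211} = 1.652107.
Margin = t* × SE = 1.652107 × 0.0686 = 0.113335.
CI: 0.5484 ± 0.113335 → (0.4351, 0.6617).
With 90% confidence, each one-unit increase in age is associated with a change of between 0.4351 and 0.6617 $1000s in annual salary, holding the other predictors fixed.

(0.4351, 0.6617)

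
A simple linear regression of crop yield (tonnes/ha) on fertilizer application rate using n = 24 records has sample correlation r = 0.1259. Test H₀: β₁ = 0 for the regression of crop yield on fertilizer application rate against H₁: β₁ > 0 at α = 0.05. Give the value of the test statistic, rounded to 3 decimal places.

t = r·√(n − 2)/√(1 − r²) = 0.1259·√22/√0.984149 = 0.595.
df = n − 2 = 22.
One-sided p ≈ 0.2789, which is ≥ 0.05, so fail to reject H₀.
The data do not give significant evidence of a linear association between fertilizer application rate and crop yield.

t = 0.595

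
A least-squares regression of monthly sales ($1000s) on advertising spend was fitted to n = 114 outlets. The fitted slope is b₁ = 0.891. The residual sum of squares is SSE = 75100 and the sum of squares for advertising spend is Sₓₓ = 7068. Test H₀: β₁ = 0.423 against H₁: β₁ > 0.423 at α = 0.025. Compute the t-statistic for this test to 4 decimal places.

MSE = SSE/(n − 2) = 75100/112 = 670.536.
SE(b₁) = √(MSE/Sₓₓ) = √(670.536/7068) = 0.308008.
t = (0.891 − 0.423) / 0.308008 = 1.5194.
df = n − 2 = 112.
One-sided p ≈ 0.0657, which is ≥ 0.025, so fail to reject H₀.
The data do not give significant evidence that the true slope on advertising spend exceeds 0.423 $1000s per unit.

t = 1.5194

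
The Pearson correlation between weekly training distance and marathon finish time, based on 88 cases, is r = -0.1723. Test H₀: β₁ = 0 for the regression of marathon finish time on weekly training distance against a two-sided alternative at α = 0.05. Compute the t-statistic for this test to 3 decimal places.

t = -1.622

t = r·√(n − 2)/√(1 − r²) = -0.1723·√86/√0.970313 = -1.622.
df = n − 2 = 86.
Two-sided p ≈ 0.1084, which is ≥ 0.05, so fail to reject H₀.
The data do not give significant evidence of a linear association between weekly training distance and marathon finish time.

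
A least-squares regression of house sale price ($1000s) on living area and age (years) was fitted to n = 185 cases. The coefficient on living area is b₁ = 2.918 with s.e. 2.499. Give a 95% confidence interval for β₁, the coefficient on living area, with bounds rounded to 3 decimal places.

(-2.013, 7.849)

df = n − k − 1 = 185 − 2 − 1 = 182.
t* = t_{0.025, 182} = 1.973084.
Margin = t* × SE = 1.973084 × 2.499 = 4.93074.
CI: 2.918 ± 4.93074 → (-2.013, 7.849).
With 95% confidence, each one-unit increase in living area is associated with a change of between -2.013 and 7.849 $1000s in house sale price, holding the other predictors fixed.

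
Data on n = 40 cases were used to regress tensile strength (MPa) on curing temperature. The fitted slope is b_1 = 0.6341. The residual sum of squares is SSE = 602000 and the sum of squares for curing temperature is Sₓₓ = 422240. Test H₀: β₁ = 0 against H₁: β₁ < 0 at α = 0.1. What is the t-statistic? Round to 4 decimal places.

MSE = SSE/(n − 2) = 602000/38 = 15842.1.
SE(b_1) = √(MSE/Sₓₓ) = √(15842.1/422240) = 0.193699.
t = 0.6341 / 0.193699 = 3.2736.
df = n − 2 = 38.
One-sided p ≈ 0.9989, which is ≥ 0.1, so fail to reject H₀.
The data do not give significant evidence that the true slope on curing temperature is negative.

t = 3.2736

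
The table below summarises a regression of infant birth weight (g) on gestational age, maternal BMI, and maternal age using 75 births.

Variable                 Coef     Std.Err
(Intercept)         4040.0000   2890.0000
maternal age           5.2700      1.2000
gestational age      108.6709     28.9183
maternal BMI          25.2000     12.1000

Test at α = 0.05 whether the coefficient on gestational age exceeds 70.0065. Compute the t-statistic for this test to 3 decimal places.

Read off: b = 108.6709, SE = 28.9183 for gestational age.
H₀: β₁ = 70.0065 vs H₁: β₁ > 70.0065.
t = (108.6709 − 70.0065) / 28.9183 = 1.337.
df = n − k − 1 = 75 − 3 − 1 = 71.
One-sided p ≈ 0.0927, which is ≥ 0.05, so fail to reject H₀.
The data do not give significant evidence that the true slope on gestational age exceeds 70.0065 g per unit, holding the other predictors fixed.

t = 1.337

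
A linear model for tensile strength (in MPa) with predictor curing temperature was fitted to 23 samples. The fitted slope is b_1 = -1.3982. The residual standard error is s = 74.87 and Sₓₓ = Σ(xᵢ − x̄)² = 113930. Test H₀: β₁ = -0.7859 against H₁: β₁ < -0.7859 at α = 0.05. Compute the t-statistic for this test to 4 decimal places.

SE(b_1) = s/√Sₓₓ = 74.87/√113930 = 0.221814.
t = (-1.3982 − (-0.7859)) / 0.221814 = -2.7604.
df = n − 2 = 21.
One-sided p ≈ 0.0059, which is < 0.05, so reject H₀.
There is evidence that the true slope on curing temperature is below -0.7859 MPa per unit.

t = -2.7604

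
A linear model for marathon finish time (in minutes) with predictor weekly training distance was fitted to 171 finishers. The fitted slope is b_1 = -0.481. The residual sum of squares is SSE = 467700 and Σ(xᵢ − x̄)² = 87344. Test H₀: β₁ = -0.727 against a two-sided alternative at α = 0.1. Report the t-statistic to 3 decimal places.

t = 1.382

MSE = SSE/(n − 2) = 467700/169 = 2767.46.
SE(b_1) = √(MSE/Sₓₓ) = √(2767.46/87344) = 0.178002.
t = (-0.481 − (-0.727)) / 0.178002 = 1.382.
df = n − 2 = 169.
Two-sided p ≈ 0.1688, which is ≥ 0.1, so fail to reject H₀.
The data are consistent with a true slope of -0.727 minutes per unit of weekly training distance.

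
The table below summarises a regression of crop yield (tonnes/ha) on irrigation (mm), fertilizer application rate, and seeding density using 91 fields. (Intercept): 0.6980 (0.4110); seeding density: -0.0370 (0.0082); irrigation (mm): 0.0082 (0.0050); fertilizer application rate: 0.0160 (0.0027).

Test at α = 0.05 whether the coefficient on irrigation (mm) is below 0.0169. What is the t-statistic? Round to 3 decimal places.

Read off: b = 0.0082, SE = 0.0050 for irrigation (mm).
H₀: β₁ = 0.0169 vs H₁: β₁ < 0.0169.
t = (0.0082 − 0.0169) / 0.0050 = -1.740.
df = n − k − 1 = 91 − 3 − 1 = 87.
One-sided p ≈ 0.0427, which is < 0.05, so reject H₀.
There is evidence that the true slope on irrigation (mm) is below 0.0169 tonnes/ha per unit, holding the other predictors fixed.

t = -1.740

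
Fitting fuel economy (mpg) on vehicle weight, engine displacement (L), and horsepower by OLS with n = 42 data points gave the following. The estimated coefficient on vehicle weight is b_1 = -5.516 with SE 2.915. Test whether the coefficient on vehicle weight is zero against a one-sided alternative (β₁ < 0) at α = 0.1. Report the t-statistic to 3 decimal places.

H₀: β₁ = 0 vs H₁: β₁ < 0.
t = (b_1 − β₁⁰)/SE = -5.516 / 2.915 = -1.892.
df = n − k − 1 = 42 − 3 − 1 = 38.
One-sided p ≈ 0.0330, which is < 0.1, so reject H₀.
There is evidence that the true slope on vehicle weight is negative, holding the other predictors fixed.

t = -1.892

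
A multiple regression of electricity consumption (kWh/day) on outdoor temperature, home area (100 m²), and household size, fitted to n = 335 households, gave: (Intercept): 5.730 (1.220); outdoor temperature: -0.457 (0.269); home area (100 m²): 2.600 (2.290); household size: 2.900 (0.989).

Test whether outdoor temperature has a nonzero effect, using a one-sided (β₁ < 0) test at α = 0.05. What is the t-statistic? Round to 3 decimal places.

t = -1.699

Read off: b = -0.457, SE = 0.269 for outdoor temperature.
H₀: β₁ = 0 vs H₁: β₁ < 0.
t = -0.457 / 0.269 = -1.699.
df = n − k − 1 = 335 − 3 − 1 = 331.
One-sided p ≈ 0.0451, which is < 0.05, so reject H₀.
There is evidence that the true slope on outdoor temperature is negative, holding the other predictors fixed.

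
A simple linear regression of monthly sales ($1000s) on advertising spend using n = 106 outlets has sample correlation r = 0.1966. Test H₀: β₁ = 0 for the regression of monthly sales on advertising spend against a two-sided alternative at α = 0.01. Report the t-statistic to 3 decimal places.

t = 2.045

t = r·√(n − 2)/√(1 − r²) = 0.1966·√104/√0.961348 = 2.045.
df = n − 2 = 104.
Two-sided p ≈ 0.0434, which is ≥ 0.01, so fail to reject H₀.
The data do not give significant evidence of a linear association between advertising spend and monthly sales.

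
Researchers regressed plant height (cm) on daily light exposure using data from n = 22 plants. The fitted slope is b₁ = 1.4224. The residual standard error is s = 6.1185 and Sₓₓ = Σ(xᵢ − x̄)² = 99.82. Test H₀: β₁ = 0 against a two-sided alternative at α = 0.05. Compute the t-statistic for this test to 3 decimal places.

t = 2.323

SE(b₁) = s/√Sₓₓ = 6.1185/√99.82 = 0.612401.
t = 1.4224 / 0.612401 = 2.323.
df = n − 2 = 20.
Two-sided p ≈ 0.0309, which is < 0.05, so reject H₀.
There is evidence that daily light exposure is associated with plant height.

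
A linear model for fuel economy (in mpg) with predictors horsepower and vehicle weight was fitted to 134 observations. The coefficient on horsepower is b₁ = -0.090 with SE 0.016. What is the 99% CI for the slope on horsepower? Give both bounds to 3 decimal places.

(-0.132, -0.048)

df = n − k − 1 = 134 − 2 − 1 = 131.
t* = t_{0.005, 131} = 2.61388.
Margin = t* × SE = 2.61388 × 0.016 = 0.04182.
CI: -0.090 ± 0.04182 → (-0.132, -0.048).
With 99% confidence, each one-unit increase in horsepower is associated with a change of between -0.132 and -0.048 mpg in fuel economy, holding the other predictors fixed.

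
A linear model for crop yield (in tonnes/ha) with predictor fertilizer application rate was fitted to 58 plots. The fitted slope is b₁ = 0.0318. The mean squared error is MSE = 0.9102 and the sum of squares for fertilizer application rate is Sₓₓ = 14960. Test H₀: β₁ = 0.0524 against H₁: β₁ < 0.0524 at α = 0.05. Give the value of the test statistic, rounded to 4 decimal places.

SE(b₁) = √(MSE/Sₓₓ) = √(0.9102/14960) = 0.00780014.
t = (0.0318 − 0.0524) / 0.00780014 = -2.6410.
df = n − 2 = 56.
One-sided p ≈ 0.0053, which is < 0.05, so reject H₀.
There is evidence that the true slope on fertilizer application rate is below 0.0524 tonnes/ha per unit.

t = -2.6410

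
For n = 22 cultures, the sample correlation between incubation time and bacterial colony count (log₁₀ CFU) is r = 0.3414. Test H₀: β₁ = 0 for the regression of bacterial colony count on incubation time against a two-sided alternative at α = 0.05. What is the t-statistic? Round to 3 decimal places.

t = 1.624

t = r·√(n − 2)/√(1 − r²) = 0.3414·√20/√0.883446 = 1.624.
df = n − 2 = 20.
Two-sided p ≈ 0.1200, which is ≥ 0.05, so fail to reject H₀.
The data do not give significant evidence of a linear association between incubation time and bacterial colony count.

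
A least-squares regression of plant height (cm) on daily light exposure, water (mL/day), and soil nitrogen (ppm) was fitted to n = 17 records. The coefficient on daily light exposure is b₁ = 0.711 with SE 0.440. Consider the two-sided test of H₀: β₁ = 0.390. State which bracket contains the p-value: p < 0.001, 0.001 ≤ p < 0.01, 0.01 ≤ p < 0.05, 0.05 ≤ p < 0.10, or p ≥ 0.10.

p ≥ 0.10

t = (0.711 − 0.390) / 0.440 = 0.730.
df = n − k − 1 = 17 − 3 − 1 = 13.
Two-sided p = 2·P(T_{13} > |t|) ≈ 0.4786.
So p ≥ 0.10.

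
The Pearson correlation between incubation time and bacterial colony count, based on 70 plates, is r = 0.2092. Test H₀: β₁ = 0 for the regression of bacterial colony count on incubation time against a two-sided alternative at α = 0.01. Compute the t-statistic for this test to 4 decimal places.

t = 1.7641

t = r·√(n − 2)/√(1 − r²) = 0.2092·√68/√0.956235 = 1.7641.
df = n − 2 = 68.
Two-sided p ≈ 0.0822, which is ≥ 0.01, so fail to reject H₀.
The data do not give significant evidence of a linear association between incubation time and bacterial colony count.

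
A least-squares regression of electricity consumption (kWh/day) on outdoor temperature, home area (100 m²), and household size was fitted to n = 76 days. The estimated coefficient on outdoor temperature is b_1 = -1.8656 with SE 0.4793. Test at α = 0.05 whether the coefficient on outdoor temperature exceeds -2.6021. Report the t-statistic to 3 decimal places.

t = 1.537

H₀: β₁ = -2.6021 vs H₁: β₁ > -2.6021.
t = (b_1 − β₁⁰)/SE = (-1.8656 − (-2.6021)) / 0.4793 = 1.537.
df = n − k − 1 = 76 − 3 − 1 = 72.
One-sided p ≈ 0.0644, which is ≥ 0.05, so fail to reject H₀.
The data do not give significant evidence that the true slope on outdoor temperature exceeds -2.6021 kWh/day per unit, holding the other predictors fixed.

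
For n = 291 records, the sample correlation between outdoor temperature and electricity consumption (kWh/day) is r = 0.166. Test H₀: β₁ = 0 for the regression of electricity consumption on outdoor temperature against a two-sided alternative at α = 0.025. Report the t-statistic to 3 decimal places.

t = r·√(n − 2)/√(1 − r²) = 0.166·√289/√0.972444 = 2.862.
df = n − 2 = 289.
Two-sided p ≈ 0.0045, which is < 0.025, so reject H₀.
There is evidence of a linear association between outdoor temperature and electricity consumption.

t = 2.862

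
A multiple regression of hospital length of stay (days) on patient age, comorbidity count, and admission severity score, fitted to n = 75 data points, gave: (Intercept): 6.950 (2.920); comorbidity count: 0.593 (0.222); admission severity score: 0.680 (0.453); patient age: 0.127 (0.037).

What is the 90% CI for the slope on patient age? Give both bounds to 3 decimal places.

Read off: b = 0.127, SE = 0.037 for patient age.
df = n − k − 1 = 75 − 3 − 1 = 71.
t* = t_{0.05, 71} = 1.6666.
Margin = t* × SE = 1.6666 × 0.037 = 0.06166.
CI: 0.127 ± 0.06166 → (0.065, 0.189).

(0.065, 0.189)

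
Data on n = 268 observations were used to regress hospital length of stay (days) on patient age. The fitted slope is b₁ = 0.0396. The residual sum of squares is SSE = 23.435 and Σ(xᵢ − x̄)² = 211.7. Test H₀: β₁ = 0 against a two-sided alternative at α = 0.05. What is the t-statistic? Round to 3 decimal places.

t = 1.941

MSE = SSE/(n − 2) = 23.435/266 = 0.0881015.
SE(b₁) = √(MSE/Sₓₓ) = √(0.0881015/211.7) = 0.0204.
t = 0.0396 / 0.0204 = 1.941.
df = n − 2 = 266.
Two-sided p ≈ 0.0533, which is ≥ 0.05, so fail to reject H₀.
The data do not give significant evidence of an association between patient age and hospital length of stay.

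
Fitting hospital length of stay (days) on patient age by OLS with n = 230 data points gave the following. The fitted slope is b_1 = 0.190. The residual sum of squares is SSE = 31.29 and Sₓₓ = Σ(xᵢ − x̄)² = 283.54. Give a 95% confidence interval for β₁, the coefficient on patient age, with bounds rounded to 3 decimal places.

MSE = SSE/(n − 2) = 31.29/228 = 0.137237.
SE(b_1) = √(MSE/Sₓₓ) = √(0.137237/283.54) = 0.0220003.
df = n − 2 = 228.
t* = t_{0.025, 228} = 1.970423.
Margin = t* × SE = 1.970423 × 0.0220003 = 0.04335.
CI: 0.190 ± 0.04335 → (0.147, 0.233).
With 95% confidence, each one-unit increase in patient age is associated with a change of between 0.147 and 0.233 days in hospital length of stay.

(0.147, 0.233)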